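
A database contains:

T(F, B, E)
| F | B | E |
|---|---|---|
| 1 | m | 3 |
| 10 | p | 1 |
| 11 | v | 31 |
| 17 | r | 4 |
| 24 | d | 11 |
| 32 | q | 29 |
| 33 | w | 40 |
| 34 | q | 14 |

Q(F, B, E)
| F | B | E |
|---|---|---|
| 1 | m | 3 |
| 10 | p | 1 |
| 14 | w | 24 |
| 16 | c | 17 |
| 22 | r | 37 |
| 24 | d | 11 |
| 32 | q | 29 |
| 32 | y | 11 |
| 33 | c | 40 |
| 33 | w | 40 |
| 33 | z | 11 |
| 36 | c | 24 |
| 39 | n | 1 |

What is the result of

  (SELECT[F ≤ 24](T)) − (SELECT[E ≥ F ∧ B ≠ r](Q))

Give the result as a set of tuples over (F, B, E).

Filtering on F ≤ 24 leaves {(1, m, 3), (10, p, 1), (11, v, 31), (17, r, 4), (24, d, 11)}.
Filtering on E ≥ F ∧ B ≠ r leaves {(1, m, 3), (14, w, 24), (16, c, 17), (33, c, 40), (33, w, 40)}.
Difference: {(1, m, 3), (10, p, 1), (11, v, 31), (17, r, 4), (24, d, 11)} with {(1, m, 3), (14, w, 24), (16, c, 17), (33, c, 40), (33, w, 40)} → {(10, p, 1), (11, v, 31), (17, r, 4), (24, d, 11)}

{(10, p, 1), (11, v, 31), (17, r, 4), (24, d, 11)}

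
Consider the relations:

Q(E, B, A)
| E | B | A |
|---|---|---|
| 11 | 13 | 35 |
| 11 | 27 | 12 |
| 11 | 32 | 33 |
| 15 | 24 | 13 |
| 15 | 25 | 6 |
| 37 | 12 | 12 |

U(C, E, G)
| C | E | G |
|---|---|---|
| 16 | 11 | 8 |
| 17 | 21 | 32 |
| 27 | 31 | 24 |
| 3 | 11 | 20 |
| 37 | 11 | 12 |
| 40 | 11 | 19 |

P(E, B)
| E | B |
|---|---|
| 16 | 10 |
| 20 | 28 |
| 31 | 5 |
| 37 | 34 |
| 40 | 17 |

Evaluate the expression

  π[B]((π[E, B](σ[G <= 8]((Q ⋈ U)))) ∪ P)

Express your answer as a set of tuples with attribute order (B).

{10, 13, 17, 27, 28, 32, 34, 5}

Q ⋈ U (natural join on E): {(11, 13, 35, 16, 8), (11, 13, 35, 3, 20), (11, 13, 35, 37, 12), (11, 13, 35, 40, 19), (11, 27, 12, 16, 8), (11, 27, 12, 3, 20), (11, 27, 12, 37, 12), (11, 27, 12, 40, 19), (11, 32, 33, 16, 8), (11, 32, 33, 3, 20), (11, 32, 33, 37, 12), (11, 32, 33, 40, 19)}
Filtering on G <= 8 leaves {(11, 13, 35, 16, 8), (11, 27, 12, 16, 8), (11, 32, 33, 16, 8)}.
Keep only column(s) E, B: {(11, 13), (11, 27), (11, 32)}
Set union of the two operands is {(11, 13), (11, 27), (11, 32), (16, 10), (20, 28), (31, 5), (37, 34), (40, 17)}.
Keep only column(s) B: {10, 13, 17, 27, 28, 32, 34, 5}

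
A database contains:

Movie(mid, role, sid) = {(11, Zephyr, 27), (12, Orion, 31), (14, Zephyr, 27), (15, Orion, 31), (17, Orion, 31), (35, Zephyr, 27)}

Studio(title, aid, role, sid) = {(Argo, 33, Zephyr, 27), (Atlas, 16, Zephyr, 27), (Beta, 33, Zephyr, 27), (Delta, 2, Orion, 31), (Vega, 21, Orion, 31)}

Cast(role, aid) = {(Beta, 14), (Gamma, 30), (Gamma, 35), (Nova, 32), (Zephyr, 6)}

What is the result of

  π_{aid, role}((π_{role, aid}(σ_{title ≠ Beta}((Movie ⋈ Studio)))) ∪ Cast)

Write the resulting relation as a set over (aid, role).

{(14, Beta), (16, Zephyr), (2, Orion), (21, Orion), (30, Gamma), (32, Nova), (33, Zephyr), (35, Gamma), (6, Zephyr)}

Joining Movie and Studio on role, sid yields {(11, Zephyr, 27, Argo, 33), (11, Zephyr, 27, Atlas, 16), (11, Zephyr, 27, Beta, 33), (12, Orion, 31, Delta, 2), (12, Orion, 31, Vega, 21), (14, Zephyr, 27, Argo, 33), (14, Zephyr, 27, Atlas, 16), (14, Zephyr, 27, Beta, 33), (15, Orion, 31, Delta, 2), (15, Orion, 31, Vega, 21), (17, Orion, 31, Delta, 2), (17, Orion, 31, Vega, 21), (35, Zephyr, 27, Argo, 33), (35, Zephyr, 27, Atlas, 16), (35, Zephyr, 27, Beta, 33)}.
Filtering on title ≠ Beta leaves {(11, Zephyr, 27, Argo, 33), (11, Zephyr, 27, Atlas, 16), (12, Orion, 31, Delta, 2), (12, Orion, 31, Vega, 21), (14, Zephyr, 27, Argo, 33), (14, Zephyr, 27, Atlas, 16), (15, Orion, 31, Delta, 2), (15, Orion, 31, Vega, 21), (17, Orion, 31, Delta, 2), (17, Orion, 31, Vega, 21), (35, Zephyr, 27, Argo, 33), (35, Zephyr, 27, Atlas, 16)}.
Keep only column(s) role, aid (8 duplicate(s) eliminated): {(Orion, 2), (Orion, 21), (Zephyr, 16), (Zephyr, 33)}
Set union of the two operands is {(Beta, 14), (Gamma, 30), (Gamma, 35), (Nova, 32), (Orion, 2), (Orion, 21), (Zephyr, 16), (Zephyr, 33), (Zephyr, 6)}.
Keep only column(s) aid, role: {(14, Beta), (16, Zephyr), (2, Orion), (21, Orion), (30, Gamma), (32, Nova), (33, Zephyr), (35, Gamma), (6, Zephyr)}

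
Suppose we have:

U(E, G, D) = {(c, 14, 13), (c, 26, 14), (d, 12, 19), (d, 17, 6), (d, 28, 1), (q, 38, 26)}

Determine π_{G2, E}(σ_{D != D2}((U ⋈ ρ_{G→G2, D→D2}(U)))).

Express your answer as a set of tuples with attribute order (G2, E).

ρ[G→G2, D→D2]: schema becomes (E, G2, D2); tuples unchanged.
Natural join on E: {(c, 14, 13, 14, 13), (c, 14, 13, 26, 14), (c, 26, 14, 14, 13), (c, 26, 14, 26, 14), (d, 12, 19, 12, 19), (d, 12, 19, 17, 6), (d, 12, 19, 28, 1), (d, 17, 6, 12, 19), (d, 17, 6, 17, 6), (d, 17, 6, 28, 1), (d, 28, 1, 12, 19), (d, 28, 1, 17, 6), (d, 28, 1, 28, 1), (q, 38, 26, 38, 26)}
σ[D != D2]: keep tuples satisfying D != D2 → {(c, 14, 13, 26, 14), (c, 26, 14, 14, 13), (d, 12, 19, 17, 6), (d, 12, 19, 28, 1), (d, 17, 6, 12, 19), (d, 17, 6, 28, 1), (d, 28, 1, 12, 19), (d, 28, 1, 17, 6)}
π_{G2, E} gives {(12, d), (14, c), (17, d), (26, c), (28, d)} (3 duplicate(s) eliminated).

{(12, d), (14, c), (17, d), (26, c), (28, d)}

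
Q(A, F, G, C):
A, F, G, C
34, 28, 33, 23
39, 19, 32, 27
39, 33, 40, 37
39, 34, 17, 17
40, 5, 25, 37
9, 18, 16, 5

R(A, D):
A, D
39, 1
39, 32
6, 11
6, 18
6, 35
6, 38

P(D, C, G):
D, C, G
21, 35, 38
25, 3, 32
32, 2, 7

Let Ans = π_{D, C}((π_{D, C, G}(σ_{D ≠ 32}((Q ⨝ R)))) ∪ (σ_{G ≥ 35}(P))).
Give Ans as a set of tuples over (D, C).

Natural join on A: {(39, 19, 32, 27, 1), (39, 19, 32, 27, 32), (39, 33, 40, 37, 1), (39, 33, 40, 37, 32), (39, 34, 17, 17, 1), (39, 34, 17, 17, 32)}
Filtering on D ≠ 32 leaves {(39, 19, 32, 27, 1), (39, 33, 40, 37, 1), (39, 34, 17, 17, 1)}.
Keep only column(s) D, C, G: {(1, 17, 17), (1, 27, 32), (1, 37, 40)}
Filtering on G ≥ 35 leaves {(21, 35, 38)}.
Set union of the two operands is {(1, 17, 17), (1, 27, 32), (1, 37, 40), (21, 35, 38)}.
Keep only column(s) D, C: {(1, 17), (1, 27), (1, 37), (21, 35)}

{(1, 17), (1, 27), (1, 37), (21, 35)}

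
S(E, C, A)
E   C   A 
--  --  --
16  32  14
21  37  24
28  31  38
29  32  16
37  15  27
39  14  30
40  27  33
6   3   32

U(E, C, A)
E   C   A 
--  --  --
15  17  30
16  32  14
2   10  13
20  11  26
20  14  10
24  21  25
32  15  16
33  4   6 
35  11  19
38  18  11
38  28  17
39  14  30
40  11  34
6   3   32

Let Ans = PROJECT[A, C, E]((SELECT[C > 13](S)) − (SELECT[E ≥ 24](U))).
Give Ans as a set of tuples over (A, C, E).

{(14, 32, 16), (16, 32, 29), (24, 37, 21), (27, 15, 37), (33, 27, 40), (38, 31, 28)}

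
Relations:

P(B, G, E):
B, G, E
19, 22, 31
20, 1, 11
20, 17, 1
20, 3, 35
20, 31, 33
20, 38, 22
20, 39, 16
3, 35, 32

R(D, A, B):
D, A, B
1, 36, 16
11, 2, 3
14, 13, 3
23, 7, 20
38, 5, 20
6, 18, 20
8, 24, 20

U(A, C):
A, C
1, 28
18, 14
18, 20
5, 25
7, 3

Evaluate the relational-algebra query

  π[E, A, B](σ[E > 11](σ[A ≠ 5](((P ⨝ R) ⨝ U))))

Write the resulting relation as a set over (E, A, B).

{(16, 18, 20), (16, 7, 20), (22, 18, 20), (22, 7, 20), (33, 18, 20), (33, 7, 20), (35, 18, 20), (35, 7, 20)}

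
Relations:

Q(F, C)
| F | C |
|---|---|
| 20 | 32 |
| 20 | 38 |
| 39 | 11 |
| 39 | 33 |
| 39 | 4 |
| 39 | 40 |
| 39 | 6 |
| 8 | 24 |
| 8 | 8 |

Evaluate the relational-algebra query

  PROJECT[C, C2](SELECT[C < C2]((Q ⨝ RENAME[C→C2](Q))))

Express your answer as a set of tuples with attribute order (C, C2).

{(11, 33), (11, 40), (32, 38), (33, 40), (4, 11), (4, 33), (4, 40), (4, 6), (6, 11), (6, 33), (6, 40), (8, 24)}

ρ[C→C2]: schema becomes (F, C2); tuples unchanged.
Joining Q and RENAME[C→C2](Q) on F yields {(20, 32, 32), (20, 32, 38), (20, 38, 32), (20, 38, 38), (39, 11, 11), (39, 11, 33), (39, 11, 4), (39, 11, 40), (39, 11, 6), (39, 33, 11), (39, 33, 33), (39, 33, 4), (39, 33, 40), (39, 33, 6), (39, 4, 11), (39, 4, 33), (39, 4, 4), (39, 4, 40), (39, 4, 6), (39, 40, 11), (39, 40, 33), (39, 40, 4), (39, 40, 40), (39, 40, 6), (39, 6, 11), (39, 6, 33), (39, 6, 4), (39, 6, 40), (39, 6, 6), (8, 24, 24), (8, 24, 8), (8, 8, 24), (8, 8, 8)}.
Apply σ_{C < C2}; surviving tuples: {(20, 32, 38), (39, 11, 33), (39, 11, 40), (39, 33, 40), (39, 4, 11), (39, 4, 33), (39, 4, 40), (39, 4, 6), (39, 6, 11), (39, 6, 33), (39, 6, 40), (8, 8, 24)}
π[C, C2]: project onto (C, C2) → {(11, 33), (11, 40), (32, 38), (33, 40), (4, 11), (4, 33), (4, 40), (4, 6), (6, 11), (6, 33), (6, 40), (8, 24)}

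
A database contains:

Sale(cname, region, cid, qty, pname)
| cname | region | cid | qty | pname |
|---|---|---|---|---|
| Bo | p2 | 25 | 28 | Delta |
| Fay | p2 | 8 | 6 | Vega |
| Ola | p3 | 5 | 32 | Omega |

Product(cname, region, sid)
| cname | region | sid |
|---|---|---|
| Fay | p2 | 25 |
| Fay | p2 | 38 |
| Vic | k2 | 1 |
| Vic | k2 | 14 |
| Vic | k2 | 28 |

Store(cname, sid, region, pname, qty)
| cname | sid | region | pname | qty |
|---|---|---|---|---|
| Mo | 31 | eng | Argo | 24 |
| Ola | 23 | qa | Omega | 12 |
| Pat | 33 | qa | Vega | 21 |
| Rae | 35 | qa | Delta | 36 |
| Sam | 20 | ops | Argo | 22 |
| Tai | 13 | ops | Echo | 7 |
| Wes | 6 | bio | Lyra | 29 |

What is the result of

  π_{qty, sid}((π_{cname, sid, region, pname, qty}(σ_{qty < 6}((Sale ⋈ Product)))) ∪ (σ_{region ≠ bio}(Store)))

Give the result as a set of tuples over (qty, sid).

Joining Sale and Product on cname, region yields {(Fay, p2, 8, 6, Vega, 25), (Fay, p2, 8, 6, Vega, 38)}.
Selection qty < 6: {}
Projecting to cname, sid, region, pname, qty: {}
Selection region ≠ bio: {(Mo, 31, eng, Argo, 24), (Ola, 23, qa, Omega, 12), (Pat, 33, qa, Vega, 21), (Rae, 35, qa, Delta, 36), (Sam, 20, ops, Argo, 22), (Tai, 13, ops, Echo, 7)}
Taking the union: {(Mo, 31, eng, Argo, 24), (Ola, 23, qa, Omega, 12), (Pat, 33, qa, Vega, 21), (Rae, 35, qa, Delta, 36), (Sam, 20, ops, Argo, 22), (Tai, 13, ops, Echo, 7)}
Projecting to qty, sid: {(12, 23), (21, 33), (22, 20), (24, 31), (36, 35), (7, 13)}

{(12, 23), (21, 33), (22, 20), (24, 31), (36, 35), (7, 13)}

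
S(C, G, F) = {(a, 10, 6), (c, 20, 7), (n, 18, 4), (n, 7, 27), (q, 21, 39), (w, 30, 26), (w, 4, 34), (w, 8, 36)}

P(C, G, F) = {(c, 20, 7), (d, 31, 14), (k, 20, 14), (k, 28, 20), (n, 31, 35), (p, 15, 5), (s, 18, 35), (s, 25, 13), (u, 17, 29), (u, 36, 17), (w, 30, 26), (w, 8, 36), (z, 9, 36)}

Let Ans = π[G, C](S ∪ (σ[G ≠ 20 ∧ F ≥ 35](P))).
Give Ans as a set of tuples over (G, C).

{(10, a), (18, n), (18, s), (20, c), (21, q), (30, w), (31, n), (4, w), (7, n), (8, w), (9, z)}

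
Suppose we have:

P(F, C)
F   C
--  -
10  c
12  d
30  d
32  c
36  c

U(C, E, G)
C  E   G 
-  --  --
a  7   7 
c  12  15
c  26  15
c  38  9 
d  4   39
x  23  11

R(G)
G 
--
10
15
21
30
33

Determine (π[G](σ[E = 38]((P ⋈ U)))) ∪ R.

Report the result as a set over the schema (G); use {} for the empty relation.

Joining P and U on C yields {(10, c, 12, 15), (10, c, 26, 15), (10, c, 38, 9), (12, d, 4, 39), (30, d, 4, 39), (32, c, 12, 15), (32, c, 26, 15), (32, c, 38, 9), (36, c, 12, 15), (36, c, 26, 15), (36, c, 38, 9)}.
Apply σ_{E = 38}; surviving tuples: {(10, c, 38, 9), (32, c, 38, 9), (36, c, 38, 9)}
Projecting to G (2 duplicate(s) eliminated): {9}
Taking the union: {10, 15, 21, 30, 33, 9}

{10, 15, 21, 30, 33, 9}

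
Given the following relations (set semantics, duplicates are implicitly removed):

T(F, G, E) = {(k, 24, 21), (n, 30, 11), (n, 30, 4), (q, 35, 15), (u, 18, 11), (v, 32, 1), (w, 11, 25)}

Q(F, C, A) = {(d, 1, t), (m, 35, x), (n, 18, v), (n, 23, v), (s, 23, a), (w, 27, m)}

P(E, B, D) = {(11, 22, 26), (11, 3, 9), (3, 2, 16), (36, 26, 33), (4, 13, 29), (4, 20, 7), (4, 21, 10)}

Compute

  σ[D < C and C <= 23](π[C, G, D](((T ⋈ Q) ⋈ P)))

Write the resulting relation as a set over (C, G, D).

{(18, 30, 10), (18, 30, 7), (18, 30, 9), (23, 30, 10), (23, 30, 7), (23, 30, 9)}

T ⋈ Q (natural join on F): {(n, 30, 11, 18, v), (n, 30, 11, 23, v), (n, 30, 4, 18, v), (n, 30, 4, 23, v), (w, 11, 25, 27, m)}
(T ⋈ Q) ⋈ P (natural join on E): {(n, 30, 11, 18, v, 22, 26), (n, 30, 11, 18, v, 3, 9), (n, 30, 11, 23, v, 22, 26), (n, 30, 11, 23, v, 3, 9), (n, 30, 4, 18, v, 13, 29), (n, 30, 4, 18, v, 20, 7), (n, 30, 4, 18, v, 21, 10), (n, 30, 4, 23, v, 13, 29), (n, 30, 4, 23, v, 20, 7), (n, 30, 4, 23, v, 21, 10)}
π[C, G, D]: project onto (C, G, D) → {(18, 30, 10), (18, 30, 26), (18, 30, 29), (18, 30, 7), (18, 30, 9), (23, 30, 10), (23, 30, 26), (23, 30, 29), (23, 30, 7), (23, 30, 9)}
Selection D < C and C <= 23: {(18, 30, 10), (18, 30, 7), (18, 30, 9), (23, 30, 10), (23, 30, 7), (23, 30, 9)}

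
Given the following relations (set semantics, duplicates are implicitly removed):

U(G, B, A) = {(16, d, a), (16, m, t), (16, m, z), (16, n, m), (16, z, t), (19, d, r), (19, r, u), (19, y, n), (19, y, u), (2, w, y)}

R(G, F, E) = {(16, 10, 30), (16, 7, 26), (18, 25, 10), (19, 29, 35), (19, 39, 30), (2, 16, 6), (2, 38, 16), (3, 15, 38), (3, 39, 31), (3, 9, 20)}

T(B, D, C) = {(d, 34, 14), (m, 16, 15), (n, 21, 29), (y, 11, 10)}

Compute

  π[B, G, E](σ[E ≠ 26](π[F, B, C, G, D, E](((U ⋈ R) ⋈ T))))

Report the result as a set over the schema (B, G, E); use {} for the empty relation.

{(d, 16, 30), (d, 19, 30), (d, 19, 35), (m, 16, 30), (n, 16, 30), (y, 19, 30), (y, 19, 35)}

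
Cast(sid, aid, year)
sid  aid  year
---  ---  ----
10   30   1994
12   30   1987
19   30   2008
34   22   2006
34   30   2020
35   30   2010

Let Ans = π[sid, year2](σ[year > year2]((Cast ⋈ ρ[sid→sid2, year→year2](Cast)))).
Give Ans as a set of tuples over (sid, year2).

{(10, 1987), (19, 1987), (19, 1994), (34, 1987), (34, 1994), (34, 2008), (34, 2010), (35, 1987), (35, 1994), (35, 2008)}

ρ[sid→sid2, year→year2]: schema becomes (sid2, aid, year2); tuples unchanged.
Natural join on aid: {(10, 30, 1994, 10, 1994), (10, 30, 1994, 12, 1987), (10, 30, 1994, 19, 2008), (10, 30, 1994, 34, 2020), (10, 30, 1994, 35, 2010), (12, 30, 1987, 10, 1994), (12, 30, 1987, 12, 1987), (12, 30, 1987, 19, 2008), (12, 30, 1987, 34, 2020), (12, 30, 1987, 35, 2010), (19, 30, 2008, 10, 1994), (19, 30, 2008, 12, 1987), (19, 30, 2008, 19, 2008), (19, 30, 2008, 34, 2020), (19, 30, 2008, 35, 2010), (34, 22, 2006, 34, 2006), (34, 30, 2020, 10, 1994), (34, 30, 2020, 12, 1987), (34, 30, 2020, 19, 2008), (34, 30, 2020, 34, 2020), (34, 30, 2020, 35, 2010), (35, 30, 2010, 10, 1994), (35, 30, 2010, 12, 1987), (35, 30, 2010, 19, 2008), (35, 30, 2010, 34, 2020), (35, 30, 2010, 35, 2010)}
σ[year > year2]: keep tuples satisfying year > year2 → {(10, 30, 1994, 12, 1987), (19, 30, 2008, 10, 1994), (19, 30, 2008, 12, 1987), (34, 30, 2020, 10, 1994), (34, 30, 2020, 12, 1987), (34, 30, 2020, 19, 2008), (34, 30, 2020, 35, 2010), (35, 30, 2010, 10, 1994), (35, 30, 2010, 12, 1987), (35, 30, 2010, 19, 2008)}
π[sid, year2]: project onto (sid, year2) → {(10, 1987), (19, 1987), (19, 1994), (34, 1987), (34, 1994), (34, 2008), (34, 2010), (35, 1987), (35, 1994), (35, 2008)}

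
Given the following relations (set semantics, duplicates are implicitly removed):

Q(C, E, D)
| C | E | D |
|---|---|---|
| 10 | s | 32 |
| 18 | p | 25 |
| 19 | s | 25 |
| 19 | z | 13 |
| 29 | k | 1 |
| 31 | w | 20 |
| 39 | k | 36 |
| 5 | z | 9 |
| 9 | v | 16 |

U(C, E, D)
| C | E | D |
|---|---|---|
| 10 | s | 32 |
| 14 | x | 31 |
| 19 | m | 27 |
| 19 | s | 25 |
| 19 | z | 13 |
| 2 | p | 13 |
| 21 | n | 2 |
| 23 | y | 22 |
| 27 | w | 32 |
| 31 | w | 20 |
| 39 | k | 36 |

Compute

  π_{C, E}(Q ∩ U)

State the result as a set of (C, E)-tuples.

Set intersection of the two operands is {(10, s, 32), (19, s, 25), (19, z, 13), (31, w, 20), (39, k, 36)}.
π_{C, E} gives {(10, s), (19, s), (19, z), (31, w), (39, k)}.

{(10, s), (19, s), (19, z), (31, w), (39, k)}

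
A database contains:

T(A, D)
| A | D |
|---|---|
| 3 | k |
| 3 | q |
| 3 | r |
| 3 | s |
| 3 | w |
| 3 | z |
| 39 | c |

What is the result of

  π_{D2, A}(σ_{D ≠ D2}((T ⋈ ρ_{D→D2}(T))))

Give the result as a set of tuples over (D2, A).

{(k, 3), (q, 3), (r, 3), (s, 3), (w, 3), (z, 3)}

ρ[D→D2]: schema becomes (A, D2); tuples unchanged.
T ⋈ ρ_{D→D2}(T) (natural join on A): {(3, k, k), (3, k, q), (3, k, r), (3, k, s), (3, k, w), (3, k, z), (3, q, k), (3, q, q), (3, q, r), (3, q, s), (3, q, w), (3, q, z), (3, r, k), (3, r, q), (3, r, r), (3, r, s), (3, r, w), (3, r, z), (3, s, k), (3, s, q), (3, s, r), (3, s, s), (3, s, w), (3, s, z), (3, w, k), (3, w, q), (3, w, r), (3, w, s), (3, w, w), (3, w, z), (3, z, k), (3, z, q), (3, z, r), (3, z, s), (3, z, w), (3, z, z), (39, c, c)}
Apply σ_{D ≠ D2}; surviving tuples: {(3, k, q), (3, k, r), (3, k, s), (3, k, w), (3, k, z), (3, q, k), (3, q, r), (3, q, s), (3, q, w), (3, q, z), (3, r, k), (3, r, q), (3, r, s), (3, r, w), (3, r, z), (3, s, k), (3, s, q), (3, s, r), (3, s, w), (3, s, z), (3, w, k), (3, w, q), (3, w, r), (3, w, s), (3, w, z), (3, z, k), (3, z, q), (3, z, r), (3, z, s), (3, z, w)}
Projecting to D2, A (24 duplicate(s) eliminated): {(k, 3), (q, 3), (r, 3), (s, 3), (w, 3), (z, 3)}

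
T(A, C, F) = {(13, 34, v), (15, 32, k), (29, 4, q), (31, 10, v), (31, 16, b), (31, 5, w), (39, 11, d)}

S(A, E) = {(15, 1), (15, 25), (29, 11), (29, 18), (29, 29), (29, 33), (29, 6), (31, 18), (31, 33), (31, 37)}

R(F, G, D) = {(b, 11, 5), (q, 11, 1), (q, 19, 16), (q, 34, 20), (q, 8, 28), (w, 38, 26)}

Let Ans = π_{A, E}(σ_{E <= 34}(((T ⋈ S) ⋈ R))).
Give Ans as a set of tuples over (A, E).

Joining T and S on A yields {(15, 32, k, 1), (15, 32, k, 25), (29, 4, q, 11), (29, 4, q, 18), (29, 4, q, 29), (29, 4, q, 33), (29, 4, q, 6), (31, 10, v, 18), (31, 10, v, 33), (31, 10, v, 37), (31, 16, b, 18), (31, 16, b, 33), (31, 16, b, 37), (31, 5, w, 18), (31, 5, w, 33), (31, 5, w, 37)}.
Joining (T ⋈ S) and R on F yields {(29, 4, q, 11, 11, 1), (29, 4, q, 11, 19, 16), (29, 4, q, 11, 34, 20), (29, 4, q, 11, 8, 28), (29, 4, q, 18, 11, 1), (29, 4, q, 18, 19, 16), (29, 4, q, 18, 34, 20), (29, 4, q, 18, 8, 28), (29, 4, q, 29, 11, 1), (29, 4, q, 29, 19, 16), (29, 4, q, 29, 34, 20), (29, 4, q, 29, 8, 28), (29, 4, q, 33, 11, 1), (29, 4, q, 33, 19, 16), (29, 4, q, 33, 34, 20), (29, 4, q, 33, 8, 28), (29, 4, q, 6, 11, 1), (29, 4, q, 6, 19, 16), (29, 4, q, 6, 34, 20), (29, 4, q, 6, 8, 28), (31, 16, b, 18, 11, 5), (31, 16, b, 33, 11, 5), (31, 16, b, 37, 11, 5), (31, 5, w, 18, 38, 26), (31, 5, w, 33, 38, 26), (31, 5, w, 37, 38, 26)}.
Filtering on E <= 34 leaves {(29, 4, q, 11, 11, 1), (29, 4, q, 11, 19, 16), (29, 4, q, 11, 34, 20), (29, 4, q, 11, 8, 28), (29, 4, q, 18, 11, 1), (29, 4, q, 18, 19, 16), (29, 4, q, 18, 34, 20), (29, 4, q, 18, 8, 28), (29, 4, q, 29, 11, 1), (29, 4, q, 29, 19, 16), (29, 4, q, 29, 34, 20), (29, 4, q, 29, 8, 28), (29, 4, q, 33, 11, 1), (29, 4, q, 33, 19, 16), (29, 4, q, 33, 34, 20), (29, 4, q, 33, 8, 28), (29, 4, q, 6, 11, 1), (29, 4, q, 6, 19, 16), (29, 4, q, 6, 34, 20), (29, 4, q, 6, 8, 28), (31, 16, b, 18, 11, 5), (31, 16, b, 33, 11, 5), (31, 5, w, 18, 38, 26), (31, 5, w, 33, 38, 26)}.
π_{A, E} gives {(29, 11), (29, 18), (29, 29), (29, 33), (29, 6), (31, 18), (31, 33)} (17 duplicate(s) eliminated).

{(29, 11), (29, 18), (29, 29), (29, 33), (29, 6), (31, 18), (31, 33)}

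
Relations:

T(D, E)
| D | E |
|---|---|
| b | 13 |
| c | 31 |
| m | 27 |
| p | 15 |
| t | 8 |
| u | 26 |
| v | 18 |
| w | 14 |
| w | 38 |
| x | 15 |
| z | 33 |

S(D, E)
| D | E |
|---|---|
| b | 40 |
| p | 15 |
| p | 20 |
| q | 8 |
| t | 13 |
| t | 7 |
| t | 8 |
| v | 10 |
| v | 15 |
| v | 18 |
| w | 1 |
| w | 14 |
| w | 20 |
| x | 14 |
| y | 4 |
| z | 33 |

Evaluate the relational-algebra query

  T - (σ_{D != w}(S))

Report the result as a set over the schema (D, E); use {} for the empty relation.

σ[D != w]: keep tuples satisfying D != w → {(b, 40), (p, 15), (p, 20), (q, 8), (t, 13), (t, 7), (t, 8), (v, 10), (v, 15), (v, 18), (x, 14), (y, 4), (z, 33)}
Difference: {(b, 13), (c, 31), (m, 27), (p, 15), (t, 8), (u, 26), (v, 18), (w, 14), (w, 38), (x, 15), (z, 33)} with {(b, 40), (p, 15), (p, 20), (q, 8), (t, 13), (t, 7), (t, 8), (v, 10), (v, 15), (v, 18), (x, 14), (y, 4), (z, 33)} → {(b, 13), (c, 31), (m, 27), (u, 26), (w, 14), (w, 38), (x, 15)}

{(b, 13), (c, 31), (m, 27), (u, 26), (w, 14), (w, 38), (x, 15)}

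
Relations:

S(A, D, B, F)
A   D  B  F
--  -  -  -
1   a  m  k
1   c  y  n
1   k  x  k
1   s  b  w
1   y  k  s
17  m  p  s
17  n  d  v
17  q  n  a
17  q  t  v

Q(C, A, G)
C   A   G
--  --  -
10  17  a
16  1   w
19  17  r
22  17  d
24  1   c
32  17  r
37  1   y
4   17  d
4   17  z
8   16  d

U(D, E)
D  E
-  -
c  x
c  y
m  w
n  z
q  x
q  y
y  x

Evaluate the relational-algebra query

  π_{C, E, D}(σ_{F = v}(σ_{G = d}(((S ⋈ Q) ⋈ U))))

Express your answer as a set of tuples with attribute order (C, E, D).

Joining S and Q on A yields {(1, a, m, k, 16, w), (1, a, m, k, 24, c), (1, a, m, k, 37, y), (1, c, y, n, 16, w), (1, c, y, n, 24, c), (1, c, y, n, 37, y), (1, k, x, k, 16, w), (1, k, x, k, 24, c), (1, k, x, k, 37, y), (1, s, b, w, 16, w), (1, s, b, w, 24, c), (1, s, b, w, 37, y), (1, y, k, s, 16, w), (1, y, k, s, 24, c), (1, y, k, s, 37, y), (17, m, p, s, 10, a), (17, m, p, s, 19, r), (17, m, p, s, 22, d), (17, m, p, s, 32, r), (17, m, p, s, 4, d), (17, m, p, s, 4, z), (17, n, d, v, 10, a), (17, n, d, v, 19, r), (17, n, d, v, 22, d), (17, n, d, v, 32, r), (17, n, d, v, 4, d), (17, n, d, v, 4, z), (17, q, n, a, 10, a), (17, q, n, a, 19, r), (17, q, n, a, 22, d), (17, q, n, a, 32, r), (17, q, n, a, 4, d), (17, q, n, a, 4, z), (17, q, t, v, 10, a), (17, q, t, v, 19, r), (17, q, t, v, 22, d), (17, q, t, v, 32, r), (17, q, t, v, 4, d), (17, q, t, v, 4, z)}.
Joining (S ⋈ Q) and U on D yields {(1, c, y, n, 16, w, x), (1, c, y, n, 16, w, y), (1, c, y, n, 24, c, x), (1, c, y, n, 24, c, y), (1, c, y, n, 37, y, x), (1, c, y, n, 37, y, y), (1, y, k, s, 16, w, x), (1, y, k, s, 24, c, x), (1, y, k, s, 37, y, x), (17, m, p, s, 10, a, w), (17, m, p, s, 19, r, w), (17, m, p, s, 22, d, w), (17, m, p, s, 32, r, w), (17, m, p, s, 4, d, w), (17, m, p, s, 4, z, w), (17, n, d, v, 10, a, z), (17, n, d, v, 19, r, z), (17, n, d, v, 22, d, z), (17, n, d, v, 32, r, z), (17, n, d, v, 4, d, z), (17, n, d, v, 4, z, z), (17, q, n, a, 10, a, x), (17, q, n, a, 10, a, y), (17, q, n, a, 19, r, x), (17, q, n, a, 19, r, y), (17, q, n, a, 22, d, x), (17, q, n, a, 22, d, y), (17, q, n, a, 32, r, x), (17, q, n, a, 32, r, y), (17, q, n, a, 4, d, x), (17, q, n, a, 4, d, y), (17, q, n, a, 4, z, x), (17, q, n, a, 4, z, y), (17, q, t, v, 10, a, x), (17, q, t, v, 10, a, y), (17, q, t, v, 19, r, x), (17, q, t, v, 19, r, y), (17, q, t, v, 22, d, x), (17, q, t, v, 22, d, y), (17, q, t, v, 32, r, x), (17, q, t, v, 32, r, y), (17, q, t, v, 4, d, x), (17, q, t, v, 4, d, y), (17, q, t, v, 4, z, x), (17, q, t, v, 4, z, y)}.
Apply σ_{G = d}; surviving tuples: {(17, m, p, s, 22, d, w), (17, m, p, s, 4, d, w), (17, n, d, v, 22, d, z), (17, n, d, v, 4, d, z), (17, q, n, a, 22, d, x), (17, q, n, a, 22, d, y), (17, q, n, a, 4, d, x), (17, q, n, a, 4, d, y), (17, q, t, v, 22, d, x), (17, q, t, v, 22, d, y), (17, q, t, v, 4, d, x), (17, q, t, v, 4, d, y)}
Apply σ_{F = v}; surviving tuples: {(17, n, d, v, 22, d, z), (17, n, d, v, 4, d, z), (17, q, t, v, 22, d, x), (17, q, t, v, 22, d, y), (17, q, t, v, 4, d, x), (17, q, t, v, 4, d, y)}
Keep only column(s) C, E, D: {(22, x, q), (22, y, q), (22, z, n), (4, x, q), (4, y, q), (4, z, n)}

{(22, x, q), (22, y, q), (22, z, n), (4, x, q), (4, y, q), (4, z, n)}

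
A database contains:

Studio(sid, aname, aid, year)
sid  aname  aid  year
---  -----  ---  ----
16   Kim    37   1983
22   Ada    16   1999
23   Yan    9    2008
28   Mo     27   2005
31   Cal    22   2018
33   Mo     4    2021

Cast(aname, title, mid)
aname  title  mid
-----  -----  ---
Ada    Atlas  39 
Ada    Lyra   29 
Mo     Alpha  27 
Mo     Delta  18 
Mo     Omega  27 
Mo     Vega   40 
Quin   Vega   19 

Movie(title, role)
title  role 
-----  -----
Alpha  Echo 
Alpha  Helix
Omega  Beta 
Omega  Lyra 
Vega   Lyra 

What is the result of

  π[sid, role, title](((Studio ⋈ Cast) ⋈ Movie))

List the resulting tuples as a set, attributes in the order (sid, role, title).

{(28, Beta, Omega), (28, Echo, Alpha), (28, Helix, Alpha), (28, Lyra, Omega), (28, Lyra, Vega), (33, Beta, Omega), (33, Echo, Alpha), (33, Helix, Alpha), (33, Lyra, Omega), (33, Lyra, Vega)}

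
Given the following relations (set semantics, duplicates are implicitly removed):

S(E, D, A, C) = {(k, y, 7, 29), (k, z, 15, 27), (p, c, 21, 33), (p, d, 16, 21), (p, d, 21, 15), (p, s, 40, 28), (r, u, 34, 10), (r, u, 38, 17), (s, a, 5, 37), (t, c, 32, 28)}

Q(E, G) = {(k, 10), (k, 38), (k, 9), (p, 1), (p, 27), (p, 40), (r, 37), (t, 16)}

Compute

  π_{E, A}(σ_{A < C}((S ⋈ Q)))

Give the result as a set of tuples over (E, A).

{(k, 15), (k, 7), (p, 16), (p, 21)}

Joining S and Q on E yields {(k, y, 7, 29, 10), (k, y, 7, 29, 38), (k, y, 7, 29, 9), (k, z, 15, 27, 10), (k, z, 15, 27, 38), (k, z, 15, 27, 9), (p, c, 21, 33, 1), (p, c, 21, 33, 27), (p, c, 21, 33, 40), (p, d, 16, 21, 1), (p, d, 16, 21, 27), (p, d, 16, 21, 40), (p, d, 21, 15, 1), (p, d, 21, 15, 27), (p, d, 21, 15, 40), (p, s, 40, 28, 1), (p, s, 40, 28, 27), (p, s, 40, 28, 40), (r, u, 34, 10, 37), (r, u, 38, 17, 37), (t, c, 32, 28, 16)}.
Filtering on A < C leaves {(k, y, 7, 29, 10), (k, y, 7, 29, 38), (k, y, 7, 29, 9), (k, z, 15, 27, 10), (k, z, 15, 27, 38), (k, z, 15, 27, 9), (p, c, 21, 33, 1), (p, c, 21, 33, 27), (p, c, 21, 33, 40), (p, d, 16, 21, 1), (p, d, 16, 21, 27), (p, d, 16, 21, 40)}.
Projecting to E, A (8 duplicate(s) eliminated): {(k, 15), (k, 7), (p, 16), (p, 21)}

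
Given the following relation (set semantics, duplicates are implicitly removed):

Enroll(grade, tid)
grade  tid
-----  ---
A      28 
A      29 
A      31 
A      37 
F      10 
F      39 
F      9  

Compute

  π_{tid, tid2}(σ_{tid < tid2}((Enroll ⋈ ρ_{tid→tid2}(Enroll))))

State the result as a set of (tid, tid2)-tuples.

ρ[tid→tid2]: schema becomes (grade, tid2); tuples unchanged.
Joining Enroll and ρ_{tid→tid2}(Enroll) on grade yields {(A, 28, 28), (A, 28, 29), (A, 28, 31), (A, 28, 37), (A, 29, 28), (A, 29, 29), (A, 29, 31), (A, 29, 37), (A, 31, 28), (A, 31, 29), (A, 31, 31), (A, 31, 37), (A, 37, 28), (A, 37, 29), (A, 37, 31), (A, 37, 37), (F, 10, 10), (F, 10, 39), (F, 10, 9), (F, 39, 10), (F, 39, 39), (F, 39, 9), (F, 9, 10), (F, 9, 39), (F, 9, 9)}.
Selection tid < tid2: {(A, 28, 29), (A, 28, 31), (A, 28, 37), (A, 29, 31), (A, 29, 37), (A, 31, 37), (F, 10, 39), (F, 9, 10), (F, 9, 39)}
Keep only column(s) tid, tid2: {(10, 39), (28, 29), (28, 31), (28, 37), (29, 31), (29, 37), (31, 37), (9, 10), (9, 39)}

{(10, 39), (28, 29), (28, 31), (28, 37), (29, 31), (29, 37), (31, 37), (9, 10), (9, 39)}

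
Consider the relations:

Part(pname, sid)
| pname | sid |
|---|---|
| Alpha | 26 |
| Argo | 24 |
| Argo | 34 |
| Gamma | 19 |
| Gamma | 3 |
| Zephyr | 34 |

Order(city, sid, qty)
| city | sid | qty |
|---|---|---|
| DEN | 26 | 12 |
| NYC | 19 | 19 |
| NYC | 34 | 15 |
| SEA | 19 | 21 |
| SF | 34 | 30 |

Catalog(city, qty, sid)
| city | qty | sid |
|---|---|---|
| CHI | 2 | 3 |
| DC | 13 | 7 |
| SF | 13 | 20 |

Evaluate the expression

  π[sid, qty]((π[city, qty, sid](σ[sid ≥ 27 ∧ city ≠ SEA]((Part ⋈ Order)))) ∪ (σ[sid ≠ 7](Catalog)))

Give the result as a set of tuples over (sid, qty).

{(20, 13), (3, 2), (34, 15), (34, 30)}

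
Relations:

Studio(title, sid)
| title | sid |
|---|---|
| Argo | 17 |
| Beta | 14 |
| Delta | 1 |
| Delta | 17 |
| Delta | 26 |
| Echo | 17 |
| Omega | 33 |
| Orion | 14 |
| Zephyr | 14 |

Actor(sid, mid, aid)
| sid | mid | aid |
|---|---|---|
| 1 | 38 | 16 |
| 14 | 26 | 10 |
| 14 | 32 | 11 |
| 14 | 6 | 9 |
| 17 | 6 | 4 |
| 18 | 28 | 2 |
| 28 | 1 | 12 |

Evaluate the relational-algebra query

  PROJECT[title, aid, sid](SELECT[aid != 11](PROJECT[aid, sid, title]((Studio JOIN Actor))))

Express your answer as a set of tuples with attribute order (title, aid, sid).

Studio ⋈ Actor (natural join on sid): {(Argo, 17, 6, 4), (Beta, 14, 26, 10), (Beta, 14, 32, 11), (Beta, 14, 6, 9), (Delta, 1, 38, 16), (Delta, 17, 6, 4), (Echo, 17, 6, 4), (Orion, 14, 26, 10), (Orion, 14, 32, 11), (Orion, 14, 6, 9), (Zephyr, 14, 26, 10), (Zephyr, 14, 32, 11), (Zephyr, 14, 6, 9)}
π_{aid, sid, title} gives {(10, 14, Beta), (10, 14, Orion), (10, 14, Zephyr), (11, 14, Beta), (11, 14, Orion), (11, 14, Zephyr), (16, 1, Delta), (4, 17, Argo), (4, 17, Delta), (4, 17, Echo), (9, 14, Beta), (9, 14, Orion), (9, 14, Zephyr)}.
Filtering on aid != 11 leaves {(10, 14, Beta), (10, 14, Orion), (10, 14, Zephyr), (16, 1, Delta), (4, 17, Argo), (4, 17, Delta), (4, 17, Echo), (9, 14, Beta), (9, 14, Orion), (9, 14, Zephyr)}.
π_{title, aid, sid} gives {(Argo, 4, 17), (Beta, 10, 14), (Beta, 9, 14), (Delta, 16, 1), (Delta, 4, 17), (Echo, 4, 17), (Orion, 10, 14), (Orion, 9, 14), (Zephyr, 10, 14), (Zephyr, 9, 14)}.

{(Argo, 4, 17), (Beta, 10, 14), (Beta, 9, 14), (Delta, 16, 1), (Delta, 4, 17), (Echo, 4, 17), (Orion, 10, 14), (Orion, 9, 14), (Zephyr, 10, 14), (Zephyr, 9, 14)}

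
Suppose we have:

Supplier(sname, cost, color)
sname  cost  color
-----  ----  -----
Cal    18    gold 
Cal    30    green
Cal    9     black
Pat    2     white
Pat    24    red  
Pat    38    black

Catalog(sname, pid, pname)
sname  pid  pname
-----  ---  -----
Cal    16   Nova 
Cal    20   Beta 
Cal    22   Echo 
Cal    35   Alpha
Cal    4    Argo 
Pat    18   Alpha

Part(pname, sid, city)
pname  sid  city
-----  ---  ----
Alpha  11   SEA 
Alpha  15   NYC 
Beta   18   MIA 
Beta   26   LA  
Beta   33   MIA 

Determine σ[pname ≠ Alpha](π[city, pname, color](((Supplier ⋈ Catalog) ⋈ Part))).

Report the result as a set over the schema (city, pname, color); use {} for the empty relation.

{(LA, Beta, black), (LA, Beta, gold), (LA, Beta, green), (MIA, Beta, black), (MIA, Beta, gold), (MIA, Beta, green)}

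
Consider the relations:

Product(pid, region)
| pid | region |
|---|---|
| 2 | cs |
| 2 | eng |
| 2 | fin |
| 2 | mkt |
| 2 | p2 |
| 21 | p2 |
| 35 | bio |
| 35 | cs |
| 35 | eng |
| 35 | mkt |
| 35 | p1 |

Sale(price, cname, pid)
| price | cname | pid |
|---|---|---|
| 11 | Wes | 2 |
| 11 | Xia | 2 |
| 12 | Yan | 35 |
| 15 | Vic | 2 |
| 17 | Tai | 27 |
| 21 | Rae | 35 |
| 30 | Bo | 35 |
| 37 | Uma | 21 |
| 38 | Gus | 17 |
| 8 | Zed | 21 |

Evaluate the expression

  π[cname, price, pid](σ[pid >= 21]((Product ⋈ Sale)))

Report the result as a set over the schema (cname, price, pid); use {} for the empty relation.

{(Bo, 30, 35), (Rae, 21, 35), (Uma, 37, 21), (Yan, 12, 35), (Zed, 8, 21)}

Natural join on pid: {(2, cs, 11, Wes), (2, cs, 11, Xia), (2, cs, 15, Vic), (2, eng, 11, Wes), (2, eng, 11, Xia), (2, eng, 15, Vic), (2, fin, 11, Wes), (2, fin, 11, Xia), (2, fin, 15, Vic), (2, mkt, 11, Wes), (2, mkt, 11, Xia), (2, mkt, 15, Vic), (2, p2, 11, Wes), (2, p2, 11, Xia), (2, p2, 15, Vic), (21, p2, 37, Uma), (21, p2, 8, Zed), (35, bio, 12, Yan), (35, bio, 21, Rae), (35, bio, 30, Bo), (35, cs, 12, Yan), (35, cs, 21, Rae), (35, cs, 30, Bo), (35, eng, 12, Yan), (35, eng, 21, Rae), (35, eng, 30, Bo), (35, mkt, 12, Yan), (35, mkt, 21, Rae), (35, mkt, 30, Bo), (35, p1, 12, Yan), (35, p1, 21, Rae), (35, p1, 30, Bo)}
Apply σ_{pid >= 21}; surviving tuples: {(21, p2, 37, Uma), (21, p2, 8, Zed), (35, bio, 12, Yan), (35, bio, 21, Rae), (35, bio, 30, Bo), (35, cs, 12, Yan), (35, cs, 21, Rae), (35, cs, 30, Bo), (35, eng, 12, Yan), (35, eng, 21, Rae), (35, eng, 30, Bo), (35, mkt, 12, Yan), (35, mkt, 21, Rae), (35, mkt, 30, Bo), (35, p1, 12, Yan), (35, p1, 21, Rae), (35, p1, 30, Bo)}
Keep only column(s) cname, price, pid (12 duplicate(s) eliminated): {(Bo, 30, 35), (Rae, 21, 35), (Uma, 37, 21), (Yan, 12, 35), (Zed, 8, 21)}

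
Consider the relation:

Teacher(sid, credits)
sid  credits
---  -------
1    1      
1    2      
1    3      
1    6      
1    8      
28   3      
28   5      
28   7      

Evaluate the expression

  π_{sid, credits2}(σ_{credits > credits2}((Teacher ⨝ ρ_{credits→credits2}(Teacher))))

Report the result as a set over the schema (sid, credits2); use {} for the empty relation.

{(1, 1), (1, 2), (1, 3), (1, 6), (28, 3), (28, 5)}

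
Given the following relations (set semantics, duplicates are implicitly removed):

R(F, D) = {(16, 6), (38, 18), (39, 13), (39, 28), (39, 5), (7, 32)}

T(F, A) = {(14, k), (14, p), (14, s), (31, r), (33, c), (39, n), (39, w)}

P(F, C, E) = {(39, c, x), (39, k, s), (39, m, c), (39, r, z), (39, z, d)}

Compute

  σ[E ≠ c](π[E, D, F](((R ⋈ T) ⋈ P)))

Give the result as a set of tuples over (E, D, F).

Joining R and T on F yields {(39, 13, n), (39, 13, w), (39, 28, n), (39, 28, w), (39, 5, n), (39, 5, w)}.
Joining (R ⋈ T) and P on F yields {(39, 13, n, c, x), (39, 13, n, k, s), (39, 13, n, m, c), (39, 13, n, r, z), (39, 13, n, z, d), (39, 13, w, c, x), (39, 13, w, k, s), (39, 13, w, m, c), (39, 13, w, r, z), (39, 13, w, z, d), (39, 28, n, c, x), (39, 28, n, k, s), (39, 28, n, m, c), (39, 28, n, r, z), (39, 28, n, z, d), (39, 28, w, c, x), (39, 28, w, k, s), (39, 28, w, m, c), (39, 28, w, r, z), (39, 28, w, z, d), (39, 5, n, c, x), (39, 5, n, k, s), (39, 5, n, m, c), (39, 5, n, r, z), (39, 5, n, z, d), (39, 5, w, c, x), (39, 5, w, k, s), (39, 5, w, m, c), (39, 5, w, r, z), (39, 5, w, z, d)}.
π_{E, D, F} gives {(c, 13, 39), (c, 28, 39), (c, 5, 39), (d, 13, 39), (d, 28, 39), (d, 5, 39), (s, 13, 39), (s, 28, 39), (s, 5, 39), (x, 13, 39), (x, 28, 39), (x, 5, 39), (z, 13, 39), (z, 28, 39), (z, 5, 39)} (15 duplicate(s) eliminated).
σ[E ≠ c]: keep tuples satisfying E ≠ c → {(d, 13, 39), (d, 28, 39), (d, 5, 39), (s, 13, 39), (s, 28, 39), (s, 5, 39), (x, 13, 39), (x, 28, 39), (x, 5, 39), (z, 13, 39), (z, 28, 39), (z, 5, 39)}

{(d, 13, 39), (d, 28, 39), (d, 5, 39), (s, 13, 39), (s, 28, 39), (s, 5, 39), (x, 13, 39), (x, 28, 39), (x, 5, 39), (z, 13, 39), (z, 28, 39), (z, 5, 39)}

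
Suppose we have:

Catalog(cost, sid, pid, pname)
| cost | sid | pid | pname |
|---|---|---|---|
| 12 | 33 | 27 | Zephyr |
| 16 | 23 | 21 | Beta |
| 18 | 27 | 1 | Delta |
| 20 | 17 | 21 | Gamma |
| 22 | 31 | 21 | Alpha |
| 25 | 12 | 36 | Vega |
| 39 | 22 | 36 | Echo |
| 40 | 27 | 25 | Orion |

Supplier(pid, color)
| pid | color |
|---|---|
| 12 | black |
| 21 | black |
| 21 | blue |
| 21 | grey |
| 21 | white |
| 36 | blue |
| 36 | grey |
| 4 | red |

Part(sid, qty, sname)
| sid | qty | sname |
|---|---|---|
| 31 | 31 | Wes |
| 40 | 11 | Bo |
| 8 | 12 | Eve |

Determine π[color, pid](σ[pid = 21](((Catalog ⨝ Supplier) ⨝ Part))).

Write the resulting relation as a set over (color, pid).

Natural join on pid: {(16, 23, 21, Beta, black), (16, 23, 21, Beta, blue), (16, 23, 21, Beta, grey), (16, 23, 21, Beta, white), (20, 17, 21, Gamma, black), (20, 17, 21, Gamma, blue), (20, 17, 21, Gamma, grey), (20, 17, 21, Gamma, white), (22, 31, 21, Alpha, black), (22, 31, 21, Alpha, blue), (22, 31, 21, Alpha, grey), (22, 31, 21, Alpha, white), (25, 12, 36, Vega, blue), (25, 12, 36, Vega, grey), (39, 22, 36, Echo, blue), (39, 22, 36, Echo, grey)}
Natural join on sid: {(22, 31, 21, Alpha, black, 31, Wes), (22, 31, 21, Alpha, blue, 31, Wes), (22, 31, 21, Alpha, grey, 31, Wes), (22, 31, 21, Alpha, white, 31, Wes)}
Selection pid = 21: {(22, 31, 21, Alpha, black, 31, Wes), (22, 31, 21, Alpha, blue, 31, Wes), (22, 31, 21, Alpha, grey, 31, Wes), (22, 31, 21, Alpha, white, 31, Wes)}
Keep only column(s) color, pid: {(black, 21), (blue, 21), (grey, 21), (white, 21)}

{(black, 21), (blue, 21), (grey, 21), (white, 21)}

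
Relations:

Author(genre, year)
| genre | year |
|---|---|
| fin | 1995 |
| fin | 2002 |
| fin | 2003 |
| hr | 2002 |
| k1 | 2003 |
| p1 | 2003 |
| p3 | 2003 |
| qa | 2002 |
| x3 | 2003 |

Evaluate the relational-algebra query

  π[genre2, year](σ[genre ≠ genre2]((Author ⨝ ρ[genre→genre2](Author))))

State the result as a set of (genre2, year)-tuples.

{(fin, 2002), (fin, 2003), (hr, 2002), (k1, 2003), (p1, 2003), (p3, 2003), (qa, 2002), (x3, 2003)}

ρ[genre→genre2]: schema becomes (genre2, year); tuples unchanged.
Joining Author and ρ[genre→genre2](Author) on year yields {(fin, 1995, fin), (fin, 2002, fin), (fin, 2002, hr), (fin, 2002, qa), (fin, 2003, fin), (fin, 2003, k1), (fin, 2003, p1), (fin, 2003, p3), (fin, 2003, x3), (hr, 2002, fin), (hr, 2002, hr), (hr, 2002, qa), (k1, 2003, fin), (k1, 2003, k1), (k1, 2003, p1), (k1, 2003, p3), (k1, 2003, x3), (p1, 2003, fin), (p1, 2003, k1), (p1, 2003, p1), (p1, 2003, p3), (p1, 2003, x3), (p3, 2003, fin), (p3, 2003, k1), (p3, 2003, p1), (p3, 2003, p3), (p3, 2003, x3), (qa, 2002, fin), (qa, 2002, hr), (qa, 2002, qa), (x3, 2003, fin), (x3, 2003, k1), (x3, 2003, p1), (x3, 2003, p3), (x3, 2003, x3)}.
Selection genre ≠ genre2: {(fin, 2002, hr), (fin, 2002, qa), (fin, 2003, k1), (fin, 2003, p1), (fin, 2003, p3), (fin, 2003, x3), (hr, 2002, fin), (hr, 2002, qa), (k1, 2003, fin), (k1, 2003, p1), (k1, 2003, p3), (k1, 2003, x3), (p1, 2003, fin), (p1, 2003, k1), (p1, 2003, p3), (p1, 2003, x3), (p3, 2003, fin), (p3, 2003, k1), (p3, 2003, p1), (p3, 2003, x3), (qa, 2002, fin), (qa, 2002, hr), (x3, 2003, fin), (x3, 2003, k1), (x3, 2003, p1), (x3, 2003, p3)}
π[genre2, year]: project onto (genre2, year) (18 duplicate(s) eliminated) → {(fin, 2002), (fin, 2003), (hr, 2002), (k1, 2003), (p1, 2003), (p3, 2003), (qa, 2002), (x3, 2003)}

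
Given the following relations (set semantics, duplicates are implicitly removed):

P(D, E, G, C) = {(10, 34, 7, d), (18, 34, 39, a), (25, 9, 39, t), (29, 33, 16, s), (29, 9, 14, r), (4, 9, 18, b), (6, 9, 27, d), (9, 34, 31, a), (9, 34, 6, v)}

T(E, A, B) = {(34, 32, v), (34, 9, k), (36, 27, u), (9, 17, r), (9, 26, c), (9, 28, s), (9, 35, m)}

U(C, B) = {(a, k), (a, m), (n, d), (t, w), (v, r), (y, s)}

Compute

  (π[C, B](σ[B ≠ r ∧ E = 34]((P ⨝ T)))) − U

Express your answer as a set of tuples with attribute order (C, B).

Natural join on E: {(10, 34, 7, d, 32, v), (10, 34, 7, d, 9, k), (18, 34, 39, a, 32, v), (18, 34, 39, a, 9, k), (25, 9, 39, t, 17, r), (25, 9, 39, t, 26, c), (25, 9, 39, t, 28, s), (25, 9, 39, t, 35, m), (29, 9, 14, r, 17, r), (29, 9, 14, r, 26, c), (29, 9, 14, r, 28, s), (29, 9, 14, r, 35, m), (4, 9, 18, b, 17, r), (4, 9, 18, b, 26, c), (4, 9, 18, b, 28, s), (4, 9, 18, b, 35, m), (6, 9, 27, d, 17, r), (6, 9, 27, d, 26, c), (6, 9, 27, d, 28, s), (6, 9, 27, d, 35, m), (9, 34, 31, a, 32, v), (9, 34, 31, a, 9, k), (9, 34, 6, v, 32, v), (9, 34, 6, v, 9, k)}
Filtering on B ≠ r ∧ E = 34 leaves {(10, 34, 7, d, 32, v), (10, 34, 7, d, 9, k), (18, 34, 39, a, 32, v), (18, 34, 39, a, 9, k), (9, 34, 31, a, 32, v), (9, 34, 31, a, 9, k), (9, 34, 6, v, 32, v), (9, 34, 6, v, 9, k)}.
π_{C, B} gives {(a, k), (a, v), (d, k), (d, v), (v, k), (v, v)} (2 duplicate(s) eliminated).
Set difference of the two operands is {(a, v), (d, k), (d, v), (v, k), (v, v)}.

{(a, v), (d, k), (d, v), (v, k), (v, v)}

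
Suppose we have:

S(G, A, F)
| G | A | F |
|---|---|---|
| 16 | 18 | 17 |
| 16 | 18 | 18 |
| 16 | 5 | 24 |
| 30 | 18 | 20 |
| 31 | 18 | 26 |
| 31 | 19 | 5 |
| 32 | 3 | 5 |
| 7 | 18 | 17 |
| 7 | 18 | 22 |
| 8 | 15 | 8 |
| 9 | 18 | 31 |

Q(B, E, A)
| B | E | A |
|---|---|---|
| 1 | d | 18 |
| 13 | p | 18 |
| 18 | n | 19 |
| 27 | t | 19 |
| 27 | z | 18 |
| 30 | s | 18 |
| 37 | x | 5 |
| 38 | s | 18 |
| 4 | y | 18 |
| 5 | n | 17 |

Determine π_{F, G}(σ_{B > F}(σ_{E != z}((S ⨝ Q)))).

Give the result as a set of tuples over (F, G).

{(17, 16), (17, 7), (18, 16), (20, 30), (22, 7), (24, 16), (26, 31), (31, 9), (5, 31)}

Joining S and Q on A yields {(16, 18, 17, 1, d), (16, 18, 17, 13, p), (16, 18, 17, 27, z), (16, 18, 17, 30, s), (16, 18, 17, 38, s), (16, 18, 17, 4, y), (16, 18, 18, 1, d), (16, 18, 18, 13, p), (16, 18, 18, 27, z), (16, 18, 18, 30, s), (16, 18, 18, 38, s), (16, 18, 18, 4, y), (16, 5, 24, 37, x), (30, 18, 20, 1, d), (30, 18, 20, 13, p), (30, 18, 20, 27, z), (30, 18, 20, 30, s), (30, 18, 20, 38, s), (30, 18, 20, 4, y), (31, 18, 26, 1, d), (31, 18, 26, 13, p), (31, 18, 26, 27, z), (31, 18, 26, 30, s), (31, 18, 26, 38, s), (31, 18, 26, 4, y), (31, 19, 5, 18, n), (31, 19, 5, 27, t), (7, 18, 17, 1, d), (7, 18, 17, 13, p), (7, 18, 17, 27, z), (7, 18, 17, 30, s), (7, 18, 17, 38, s), (7, 18, 17, 4, y), (7, 18, 22, 1, d), (7, 18, 22, 13, p), (7, 18, 22, 27, z), (7, 18, 22, 30, s), (7, 18, 22, 38, s), (7, 18, 22, 4, y), (9, 18, 31, 1, d), (9, 18, 31, 13, p), (9, 18, 31, 27, z), (9, 18, 31, 30, s), (9, 18, 31, 38, s), (9, 18, 31, 4, y)}.
Selection E != z: {(16, 18, 17, 1, d), (16, 18, 17, 13, p), (16, 18, 17, 30, s), (16, 18, 17, 38, s), (16, 18, 17, 4, y), (16, 18, 18, 1, d), (16, 18, 18, 13, p), (16, 18, 18, 30, s), (16, 18, 18, 38, s), (16, 18, 18, 4, y), (16, 5, 24, 37, x), (30, 18, 20, 1, d), (30, 18, 20, 13, p), (30, 18, 20, 30, s), (30, 18, 20, 38, s), (30, 18, 20, 4, y), (31, 18, 26, 1, d), (31, 18, 26, 13, p), (31, 18, 26, 30, s), (31, 18, 26, 38, s), (31, 18, 26, 4, y), (31, 19, 5, 18, n), (31, 19, 5, 27, t), (7, 18, 17, 1, d), (7, 18, 17, 13, p), (7, 18, 17, 30, s), (7, 18, 17, 38, s), (7, 18, 17, 4, y), (7, 18, 22, 1, d), (7, 18, 22, 13, p), (7, 18, 22, 30, s), (7, 18, 22, 38, s), (7, 18, 22, 4, y), (9, 18, 31, 1, d), (9, 18, 31, 13, p), (9, 18, 31, 30, s), (9, 18, 31, 38, s), (9, 18, 31, 4, y)}
Selection B > F: {(16, 18, 17, 30, s), (16, 18, 17, 38, s), (16, 18, 18, 30, s), (16, 18, 18, 38, s), (16, 5, 24, 37, x), (30, 18, 20, 30, s), (30, 18, 20, 38, s), (31, 18, 26, 30, s), (31, 18, 26, 38, s), (31, 19, 5, 18, n), (31, 19, 5, 27, t), (7, 18, 17, 30, s), (7, 18, 17, 38, s), (7, 18, 22, 30, s), (7, 18, 22, 38, s), (9, 18, 31, 38, s)}
π_{F, G} gives {(17, 16), (17, 7), (18, 16), (20, 30), (22, 7), (24, 16), (26, 31), (31, 9), (5, 31)} (7 duplicate(s) eliminated).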